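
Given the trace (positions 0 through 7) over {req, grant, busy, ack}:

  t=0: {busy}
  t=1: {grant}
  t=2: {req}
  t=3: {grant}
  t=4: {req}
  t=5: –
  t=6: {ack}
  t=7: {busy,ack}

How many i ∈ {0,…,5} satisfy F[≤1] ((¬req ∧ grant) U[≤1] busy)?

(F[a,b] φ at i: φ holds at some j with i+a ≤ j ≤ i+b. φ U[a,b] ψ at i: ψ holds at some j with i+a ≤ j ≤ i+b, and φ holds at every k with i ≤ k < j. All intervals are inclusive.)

1

Evaluate at each i in [0,5]:
  i=0: ✓ (witness j=0)
  i=1: ✗ (none in [1,2])
  i=2: ✗ (none in [2,3])
  i=3: ✗ (none in [3,4])
  i=4: ✗ (none in [4,5])
  i=5: ✗ (none in [5,6])
Positions where it holds: {0} → 1.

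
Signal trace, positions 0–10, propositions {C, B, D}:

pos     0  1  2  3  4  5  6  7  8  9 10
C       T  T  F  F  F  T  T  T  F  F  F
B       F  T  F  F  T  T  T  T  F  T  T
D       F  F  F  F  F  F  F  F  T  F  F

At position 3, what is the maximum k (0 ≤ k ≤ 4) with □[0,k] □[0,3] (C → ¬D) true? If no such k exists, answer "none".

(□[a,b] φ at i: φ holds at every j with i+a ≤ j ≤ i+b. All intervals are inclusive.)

□[0,3] (C → ¬D) must hold from j=3 onward; find where it first fails.
  j=3: holds
  j=4: holds
  j=5: holds
  j=6: holds
  j=7: holds
Holds through j=7; largest k = 4.

4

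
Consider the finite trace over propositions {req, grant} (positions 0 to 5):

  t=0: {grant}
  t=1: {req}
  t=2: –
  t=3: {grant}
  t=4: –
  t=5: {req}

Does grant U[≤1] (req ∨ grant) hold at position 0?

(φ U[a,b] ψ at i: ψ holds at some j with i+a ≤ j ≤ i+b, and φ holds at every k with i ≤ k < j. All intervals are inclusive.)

True

Need some j in [0,1] with (req ∨ grant), and grant at every k in [0,j-1].
  j=0: (req ∨ grant) holds; no prefix to check → satisfied.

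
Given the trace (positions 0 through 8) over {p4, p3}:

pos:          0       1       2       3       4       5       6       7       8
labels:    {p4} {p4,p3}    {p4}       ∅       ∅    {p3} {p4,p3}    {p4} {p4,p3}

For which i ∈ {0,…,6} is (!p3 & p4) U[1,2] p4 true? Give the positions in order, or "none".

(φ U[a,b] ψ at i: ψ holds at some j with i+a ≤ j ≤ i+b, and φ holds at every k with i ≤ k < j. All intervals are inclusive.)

0

Evaluate at each i in [0,6]:
  i=0: ✓ (rhs at j=1; lhs holds on [0,0])
  i=1: ✗ (lhs fails at k=1 before rhs at j=2)
  i=2: ✗ (no rhs in [3,4])
  i=3: ✗ (no rhs in [4,5])
  i=4: ✗ (lhs fails at k=4 before rhs at j=6)
  i=5: ✗ (lhs fails at k=5 before rhs at j=6)
  i=6: ✗ (lhs fails at k=6 before rhs at j=7)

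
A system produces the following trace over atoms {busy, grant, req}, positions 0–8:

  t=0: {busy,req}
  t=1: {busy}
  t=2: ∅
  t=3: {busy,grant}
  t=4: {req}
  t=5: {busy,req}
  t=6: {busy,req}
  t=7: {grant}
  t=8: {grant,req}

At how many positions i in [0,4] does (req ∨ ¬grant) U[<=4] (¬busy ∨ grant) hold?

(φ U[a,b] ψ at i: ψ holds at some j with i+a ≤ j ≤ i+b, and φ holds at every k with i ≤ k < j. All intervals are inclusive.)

5

Evaluate at each i in [0,4]:
  i=0: ✓ (rhs at j=2; lhs holds on [0,1])
  i=1: ✓ (rhs at j=2; lhs holds on [1,1])
  i=2: ✓ (rhs at j=2)
  i=3: ✓ (rhs at j=3)
  i=4: ✓ (rhs at j=4)
Positions where it holds: {0, 1, 2, 3, 4} → 5.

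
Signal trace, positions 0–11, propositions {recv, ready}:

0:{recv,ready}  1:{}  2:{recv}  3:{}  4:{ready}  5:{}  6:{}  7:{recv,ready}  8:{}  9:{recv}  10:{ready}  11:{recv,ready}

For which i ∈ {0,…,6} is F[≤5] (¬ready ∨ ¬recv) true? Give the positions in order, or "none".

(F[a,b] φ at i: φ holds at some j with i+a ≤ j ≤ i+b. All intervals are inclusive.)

Evaluate at each i in [0,6]:
  i=0: ✓ (witness j=1)
  i=1: ✓ (witness j=1)
  i=2: ✓ (witness j=2)
  i=3: ✓ (witness j=3)
  i=4: ✓ (witness j=4)
  i=5: ✓ (witness j=5)
  i=6: ✓ (witness j=6)

0, 1, 2, 3, 4, 5, 6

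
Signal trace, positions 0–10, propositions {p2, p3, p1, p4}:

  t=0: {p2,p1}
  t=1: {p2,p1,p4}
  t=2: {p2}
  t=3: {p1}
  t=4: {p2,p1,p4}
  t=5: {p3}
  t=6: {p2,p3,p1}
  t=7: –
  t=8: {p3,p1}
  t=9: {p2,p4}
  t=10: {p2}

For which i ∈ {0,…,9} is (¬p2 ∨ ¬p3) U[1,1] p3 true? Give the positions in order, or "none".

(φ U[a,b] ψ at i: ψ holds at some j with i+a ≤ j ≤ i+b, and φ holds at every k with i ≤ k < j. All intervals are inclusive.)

Evaluate at each i in [0,9]:
  i=0: ✗ (no rhs in [1,1])
  i=1: ✗ (no rhs in [2,2])
  i=2: ✗ (no rhs in [3,3])
  i=3: ✗ (no rhs in [4,4])
  i=4: ✓ (rhs at j=5; lhs holds on [4,4])
  i=5: ✓ (rhs at j=6; lhs holds on [5,5])
  i=6: ✗ (no rhs in [7,7])
  i=7: ✓ (rhs at j=8; lhs holds on [7,7])
  i=8: ✗ (no rhs in [9,9])
  i=9: ✗ (no rhs in [10,10])

4, 5, 7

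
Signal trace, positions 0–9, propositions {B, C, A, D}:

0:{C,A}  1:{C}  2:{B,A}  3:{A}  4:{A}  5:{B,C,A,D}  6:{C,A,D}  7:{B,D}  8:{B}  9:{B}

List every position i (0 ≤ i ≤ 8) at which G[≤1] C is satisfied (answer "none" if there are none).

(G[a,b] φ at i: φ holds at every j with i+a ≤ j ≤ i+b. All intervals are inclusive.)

0, 5

Evaluate at each i in [0,8]:
  i=0: ✓ (all of [0,1])
  i=1: ✗ (fails at j=2)
  i=2: ✗ (fails at j=2)
  i=3: ✗ (fails at j=3)
  i=4: ✗ (fails at j=4)
  i=5: ✓ (all of [5,6])
  i=6: ✗ (fails at j=7)
  i=7: ✗ (fails at j=7)
  i=8: ✗ (fails at j=8)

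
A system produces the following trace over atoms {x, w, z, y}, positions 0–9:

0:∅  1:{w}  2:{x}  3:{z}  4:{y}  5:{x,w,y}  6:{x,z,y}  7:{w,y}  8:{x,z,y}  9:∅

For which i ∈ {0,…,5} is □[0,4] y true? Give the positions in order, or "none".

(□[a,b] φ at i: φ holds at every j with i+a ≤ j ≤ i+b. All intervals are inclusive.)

4

Evaluate at each i in [0,5]:
  i=0: ✗ (fails at j=0)
  i=1: ✗ (fails at j=1)
  i=2: ✗ (fails at j=2)
  i=3: ✗ (fails at j=3)
  i=4: ✓ (all of [4,8])
  i=5: ✗ (fails at j=9)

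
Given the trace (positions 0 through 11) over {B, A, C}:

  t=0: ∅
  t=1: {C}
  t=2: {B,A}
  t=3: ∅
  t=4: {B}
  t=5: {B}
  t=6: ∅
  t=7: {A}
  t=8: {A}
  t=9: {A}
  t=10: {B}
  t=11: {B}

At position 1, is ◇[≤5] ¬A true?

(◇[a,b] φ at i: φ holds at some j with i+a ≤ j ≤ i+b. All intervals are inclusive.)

True

Check ¬A at each j in [1,6]:
  j=1: true
  j=2: false
  j=3: true
  j=4: true
  j=5: true
  j=6: true
Found at j=1 → formula holds.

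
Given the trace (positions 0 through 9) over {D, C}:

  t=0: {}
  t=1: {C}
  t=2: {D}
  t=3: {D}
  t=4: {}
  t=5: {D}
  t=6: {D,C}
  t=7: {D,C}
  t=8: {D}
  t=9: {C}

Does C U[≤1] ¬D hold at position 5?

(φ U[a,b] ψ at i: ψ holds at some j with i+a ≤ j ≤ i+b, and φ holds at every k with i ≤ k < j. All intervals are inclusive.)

Need some j in [5,6] with ¬D, and C at every k in [5,j-1].
  j=5: ¬D false.
  j=6: ¬D false.
No j in the window works → until fails.

False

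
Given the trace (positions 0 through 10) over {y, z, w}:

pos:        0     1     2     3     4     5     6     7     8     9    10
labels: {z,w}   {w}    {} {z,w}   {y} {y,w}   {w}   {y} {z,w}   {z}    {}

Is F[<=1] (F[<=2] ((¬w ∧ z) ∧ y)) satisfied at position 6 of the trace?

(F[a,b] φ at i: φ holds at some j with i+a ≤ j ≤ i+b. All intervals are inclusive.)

Does not hold

Check F[<=2] ((¬w ∧ z) ∧ y) at each j in [6,7]:
  j=6: fails (none in [6,8])
  j=7: fails (none in [7,9])
No position in the window satisfies it → formula fails.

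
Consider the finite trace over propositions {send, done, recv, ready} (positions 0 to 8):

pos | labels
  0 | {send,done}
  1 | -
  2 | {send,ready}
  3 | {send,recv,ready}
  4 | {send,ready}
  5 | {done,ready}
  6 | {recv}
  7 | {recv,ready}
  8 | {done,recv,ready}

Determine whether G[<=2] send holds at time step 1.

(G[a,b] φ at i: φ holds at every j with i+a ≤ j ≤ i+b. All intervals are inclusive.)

Check send at every j in [1,3]:
  j=1: false
  j=2: true
  j=3: true
Fails at j=1 → formula fails.

Does not hold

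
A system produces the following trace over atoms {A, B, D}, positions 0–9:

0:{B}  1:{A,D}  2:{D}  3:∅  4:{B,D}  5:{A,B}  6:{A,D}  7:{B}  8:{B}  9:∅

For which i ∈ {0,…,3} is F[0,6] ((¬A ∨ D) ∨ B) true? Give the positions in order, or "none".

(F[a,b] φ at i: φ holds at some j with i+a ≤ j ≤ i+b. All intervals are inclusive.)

Evaluate at each i in [0,3]:
  i=0: ✓ (witness j=0)
  i=1: ✓ (witness j=1)
  i=2: ✓ (witness j=2)
  i=3: ✓ (witness j=3)

0, 1, 2, 3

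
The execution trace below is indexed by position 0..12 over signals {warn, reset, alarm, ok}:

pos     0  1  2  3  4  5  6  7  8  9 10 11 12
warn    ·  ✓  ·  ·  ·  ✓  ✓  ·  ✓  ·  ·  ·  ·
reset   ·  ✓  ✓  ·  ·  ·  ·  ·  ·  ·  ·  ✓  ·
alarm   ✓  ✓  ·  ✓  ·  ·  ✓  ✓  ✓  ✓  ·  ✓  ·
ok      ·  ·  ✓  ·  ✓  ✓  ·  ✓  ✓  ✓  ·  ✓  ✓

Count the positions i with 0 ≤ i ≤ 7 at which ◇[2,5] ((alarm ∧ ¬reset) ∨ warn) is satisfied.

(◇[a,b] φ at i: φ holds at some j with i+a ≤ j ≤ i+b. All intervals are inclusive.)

Evaluate at each i in [0,7]:
  i=0: ✓ (witness j=3)
  i=1: ✓ (witness j=3)
  i=2: ✓ (witness j=5)
  i=3: ✓ (witness j=5)
  i=4: ✓ (witness j=6)
  i=5: ✓ (witness j=7)
  i=6: ✓ (witness j=8)
  i=7: ✓ (witness j=9)
Positions where it holds: {0, 1, 2, 3, 4, 5, 6, 7} → 8.

8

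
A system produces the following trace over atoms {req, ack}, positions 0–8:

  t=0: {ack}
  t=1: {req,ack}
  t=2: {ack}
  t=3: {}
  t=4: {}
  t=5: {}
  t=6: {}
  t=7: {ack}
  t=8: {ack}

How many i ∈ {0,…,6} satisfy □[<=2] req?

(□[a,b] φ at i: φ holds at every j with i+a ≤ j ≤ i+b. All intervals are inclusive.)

Evaluate at each i in [0,6]:
  i=0: ✗ (fails at j=0)
  i=1: ✗ (fails at j=2)
  i=2: ✗ (fails at j=2)
  i=3: ✗ (fails at j=3)
  i=4: ✗ (fails at j=4)
  i=5: ✗ (fails at j=5)
  i=6: ✗ (fails at j=6)
Positions where it holds: {} → 0.

0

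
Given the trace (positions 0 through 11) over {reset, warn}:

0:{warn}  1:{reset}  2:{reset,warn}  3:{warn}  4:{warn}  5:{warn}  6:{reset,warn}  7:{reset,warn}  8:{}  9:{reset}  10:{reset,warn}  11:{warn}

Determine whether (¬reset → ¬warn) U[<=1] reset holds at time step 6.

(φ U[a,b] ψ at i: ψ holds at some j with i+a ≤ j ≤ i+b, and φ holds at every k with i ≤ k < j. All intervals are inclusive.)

Yes

Need some j in [6,7] with reset, and (¬reset → ¬warn) at every k in [6,j-1].
  j=6: reset holds; no prefix to check → satisfied.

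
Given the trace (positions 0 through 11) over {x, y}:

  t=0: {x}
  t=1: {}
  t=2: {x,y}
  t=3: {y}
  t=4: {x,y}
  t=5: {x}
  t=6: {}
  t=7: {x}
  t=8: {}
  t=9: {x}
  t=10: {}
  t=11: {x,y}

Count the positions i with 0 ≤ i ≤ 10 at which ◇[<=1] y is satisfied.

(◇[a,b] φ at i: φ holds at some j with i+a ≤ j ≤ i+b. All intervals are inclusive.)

5

Evaluate at each i in [0,10]:
  i=0: ✗ (none in [0,1])
  i=1: ✓ (witness j=2)
  i=2: ✓ (witness j=2)
  i=3: ✓ (witness j=3)
  i=4: ✓ (witness j=4)
  i=5: ✗ (none in [5,6])
  i=6: ✗ (none in [6,7])
  i=7: ✗ (none in [7,8])
  i=8: ✗ (none in [8,9])
  i=9: ✗ (none in [9,10])
  i=10: ✓ (witness j=11)
Positions where it holds: {1, 2, 3, 4, 10} → 5.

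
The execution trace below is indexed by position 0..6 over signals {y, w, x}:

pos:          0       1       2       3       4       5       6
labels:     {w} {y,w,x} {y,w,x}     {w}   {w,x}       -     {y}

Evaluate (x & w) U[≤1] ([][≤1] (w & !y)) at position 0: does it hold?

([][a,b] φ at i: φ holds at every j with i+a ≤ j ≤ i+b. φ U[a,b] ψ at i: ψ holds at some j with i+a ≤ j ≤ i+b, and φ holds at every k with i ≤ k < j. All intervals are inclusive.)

Need some j in [0,1] with [][≤1] (w & !y), and (x & w) at every k in [0,j-1].
  j=0: [][≤1] (w & !y) — fails at 1.
  j=1: [][≤1] (w & !y) — fails at 1.
No j in the window works → until fails.

Does not hold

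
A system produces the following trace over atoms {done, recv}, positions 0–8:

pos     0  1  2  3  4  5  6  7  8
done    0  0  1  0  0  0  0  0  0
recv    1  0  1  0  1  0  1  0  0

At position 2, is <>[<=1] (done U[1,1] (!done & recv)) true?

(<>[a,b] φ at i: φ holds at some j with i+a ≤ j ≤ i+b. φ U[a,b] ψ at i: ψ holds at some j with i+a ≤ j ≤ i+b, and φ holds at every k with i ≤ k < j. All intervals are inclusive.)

Check (done U[1,1] (!done & recv)) at each j in [2,3]:
  j=2: fails
  j=3: fails
No position in the window satisfies it → formula fails.

No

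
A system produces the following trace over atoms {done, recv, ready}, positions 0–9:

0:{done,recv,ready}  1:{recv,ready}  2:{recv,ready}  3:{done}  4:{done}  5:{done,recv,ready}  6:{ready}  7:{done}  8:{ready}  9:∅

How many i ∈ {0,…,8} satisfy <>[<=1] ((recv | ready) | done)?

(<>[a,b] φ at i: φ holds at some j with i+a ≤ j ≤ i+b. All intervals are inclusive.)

9

Evaluate at each i in [0,8]:
  i=0: ✓ (witness j=0)
  i=1: ✓ (witness j=1)
  i=2: ✓ (witness j=2)
  i=3: ✓ (witness j=3)
  i=4: ✓ (witness j=4)
  i=5: ✓ (witness j=5)
  i=6: ✓ (witness j=6)
  i=7: ✓ (witness j=7)
  i=8: ✓ (witness j=8)
Positions where it holds: {0, 1, 2, 3, 4, 5, 6, 7, 8} → 9.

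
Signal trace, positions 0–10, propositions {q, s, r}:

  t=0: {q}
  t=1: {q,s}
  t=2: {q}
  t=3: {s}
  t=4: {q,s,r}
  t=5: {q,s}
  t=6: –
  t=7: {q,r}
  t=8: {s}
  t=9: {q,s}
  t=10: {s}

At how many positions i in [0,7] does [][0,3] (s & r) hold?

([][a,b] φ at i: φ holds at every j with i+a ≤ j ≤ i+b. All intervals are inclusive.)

0

Evaluate at each i in [0,7]:
  i=0: ✗ (fails at j=0)
  i=1: ✗ (fails at j=1)
  i=2: ✗ (fails at j=2)
  i=3: ✗ (fails at j=3)
  i=4: ✗ (fails at j=5)
  i=5: ✗ (fails at j=5)
  i=6: ✗ (fails at j=6)
  i=7: ✗ (fails at j=7)
Positions where it holds: {} → 0.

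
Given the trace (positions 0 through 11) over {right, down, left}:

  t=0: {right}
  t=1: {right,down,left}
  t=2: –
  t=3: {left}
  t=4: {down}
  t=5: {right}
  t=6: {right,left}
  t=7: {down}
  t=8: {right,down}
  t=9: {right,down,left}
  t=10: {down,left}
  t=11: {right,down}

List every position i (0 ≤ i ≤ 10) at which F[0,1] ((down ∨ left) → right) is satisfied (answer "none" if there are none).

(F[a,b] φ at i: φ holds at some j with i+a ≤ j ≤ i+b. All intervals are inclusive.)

0, 1, 2, 4, 5, 6, 7, 8, 9, 10

Evaluate at each i in [0,10]:
  i=0: ✓ (witness j=0)
  i=1: ✓ (witness j=1)
  i=2: ✓ (witness j=2)
  i=3: ✗ (none in [3,4])
  i=4: ✓ (witness j=5)
  i=5: ✓ (witness j=5)
  i=6: ✓ (witness j=6)
  i=7: ✓ (witness j=8)
  i=8: ✓ (witness j=8)
  i=9: ✓ (witness j=9)
  i=10: ✓ (witness j=11)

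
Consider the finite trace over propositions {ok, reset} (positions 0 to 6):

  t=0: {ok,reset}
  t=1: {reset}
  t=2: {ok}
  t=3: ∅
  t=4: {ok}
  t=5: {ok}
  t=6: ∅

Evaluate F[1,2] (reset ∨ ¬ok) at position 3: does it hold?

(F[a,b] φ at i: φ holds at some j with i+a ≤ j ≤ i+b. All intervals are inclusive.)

False

Check (reset ∨ ¬ok) at each j in [4,5]:
  j=4: false
  j=5: false
No position in the window satisfies it → formula fails.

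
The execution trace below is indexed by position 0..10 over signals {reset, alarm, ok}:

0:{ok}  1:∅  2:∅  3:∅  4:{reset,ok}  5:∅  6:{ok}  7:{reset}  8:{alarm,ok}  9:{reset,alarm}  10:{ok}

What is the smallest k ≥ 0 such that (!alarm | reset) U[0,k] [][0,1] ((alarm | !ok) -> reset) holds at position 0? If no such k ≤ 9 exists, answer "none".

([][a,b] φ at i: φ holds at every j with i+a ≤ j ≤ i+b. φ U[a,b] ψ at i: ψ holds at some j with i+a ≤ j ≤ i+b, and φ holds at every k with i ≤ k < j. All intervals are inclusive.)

Need earliest j ≥ 0 with [][0,1] ((alarm | !ok) -> reset), and (!alarm | reset) at every k in [0,j-1].
  j=0: rhs fails.
  j=1: rhs fails.
  j=2: rhs fails.
  j=3: rhs fails.
  j=4: rhs fails.
  j=5: rhs fails.
  j=6: rhs holds; lhs holds on [0,5]. k = 6.

6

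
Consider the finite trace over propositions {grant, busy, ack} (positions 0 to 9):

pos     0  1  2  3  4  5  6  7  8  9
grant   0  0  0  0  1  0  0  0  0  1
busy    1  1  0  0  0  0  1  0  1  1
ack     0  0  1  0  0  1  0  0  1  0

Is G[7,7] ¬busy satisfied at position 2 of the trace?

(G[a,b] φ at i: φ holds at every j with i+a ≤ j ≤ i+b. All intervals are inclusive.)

No

Check ¬busy at every j in [9,9]:
  j=9: false
Fails at j=9 → formula fails.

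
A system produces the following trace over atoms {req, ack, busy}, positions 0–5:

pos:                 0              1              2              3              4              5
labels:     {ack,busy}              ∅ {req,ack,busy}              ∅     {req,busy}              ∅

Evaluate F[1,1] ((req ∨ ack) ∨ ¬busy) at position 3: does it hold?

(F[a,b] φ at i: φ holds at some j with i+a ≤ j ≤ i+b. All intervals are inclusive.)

Holds

Check ((req ∨ ack) ∨ ¬busy) at each j in [4,4]:
  j=4: true
Found at j=4 → formula holds.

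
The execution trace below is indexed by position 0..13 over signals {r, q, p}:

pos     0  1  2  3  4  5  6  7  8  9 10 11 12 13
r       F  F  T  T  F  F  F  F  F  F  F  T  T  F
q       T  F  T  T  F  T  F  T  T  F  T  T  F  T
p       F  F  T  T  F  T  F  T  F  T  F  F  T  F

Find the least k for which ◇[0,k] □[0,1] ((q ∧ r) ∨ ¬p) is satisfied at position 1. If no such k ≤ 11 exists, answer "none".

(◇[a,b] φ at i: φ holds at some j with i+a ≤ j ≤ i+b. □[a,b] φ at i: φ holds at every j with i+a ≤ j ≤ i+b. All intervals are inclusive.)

Scan j = 1,2,… for □[0,1] ((q ∧ r) ∨ ¬p):
  j=1: holds
First hit at j=1, so smallest k = 1-1 = 0.

0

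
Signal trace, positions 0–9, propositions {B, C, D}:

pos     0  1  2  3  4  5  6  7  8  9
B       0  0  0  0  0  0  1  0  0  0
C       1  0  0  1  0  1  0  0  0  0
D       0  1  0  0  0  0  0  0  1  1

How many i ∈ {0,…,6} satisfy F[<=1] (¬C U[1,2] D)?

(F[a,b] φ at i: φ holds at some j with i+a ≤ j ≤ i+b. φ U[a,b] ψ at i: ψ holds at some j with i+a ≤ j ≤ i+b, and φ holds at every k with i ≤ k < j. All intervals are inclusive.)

2

Evaluate at each i in [0,6]:
  i=0: ✗ (none in [0,1])
  i=1: ✗ (none in [1,2])
  i=2: ✗ (none in [2,3])
  i=3: ✗ (none in [3,4])
  i=4: ✗ (none in [4,5])
  i=5: ✓ (witness j=6)
  i=6: ✓ (witness j=6)
Positions where it holds: {5, 6} → 2.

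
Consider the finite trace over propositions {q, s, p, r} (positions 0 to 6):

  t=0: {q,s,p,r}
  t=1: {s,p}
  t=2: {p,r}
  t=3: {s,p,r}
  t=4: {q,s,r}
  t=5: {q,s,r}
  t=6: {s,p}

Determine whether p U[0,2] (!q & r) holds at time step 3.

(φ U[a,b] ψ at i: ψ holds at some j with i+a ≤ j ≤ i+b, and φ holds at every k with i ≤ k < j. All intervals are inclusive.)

Need some j in [3,5] with (!q & r), and p at every k in [3,j-1].
  j=3: (!q & r) holds; no prefix to check → satisfied.

Holds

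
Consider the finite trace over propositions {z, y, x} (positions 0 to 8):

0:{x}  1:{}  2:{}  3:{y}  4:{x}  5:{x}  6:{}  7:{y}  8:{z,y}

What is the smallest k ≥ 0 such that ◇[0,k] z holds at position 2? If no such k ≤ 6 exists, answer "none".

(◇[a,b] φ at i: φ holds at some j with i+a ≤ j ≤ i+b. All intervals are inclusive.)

Scan j = 2,3,… for z:
  j=2: fails
  j=3: fails
  j=4: fails
  j=5: fails
  j=6: fails
  j=7: fails
  j=8: holds
First hit at j=8, so smallest k = 8-2 = 6.

6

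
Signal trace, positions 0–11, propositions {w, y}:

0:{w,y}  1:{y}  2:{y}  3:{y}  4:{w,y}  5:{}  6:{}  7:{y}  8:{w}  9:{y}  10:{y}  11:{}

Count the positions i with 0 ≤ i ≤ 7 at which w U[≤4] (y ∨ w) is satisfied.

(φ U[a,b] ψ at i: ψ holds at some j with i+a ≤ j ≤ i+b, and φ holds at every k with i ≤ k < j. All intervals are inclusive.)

Evaluate at each i in [0,7]:
  i=0: ✓ (rhs at j=0)
  i=1: ✓ (rhs at j=1)
  i=2: ✓ (rhs at j=2)
  i=3: ✓ (rhs at j=3)
  i=4: ✓ (rhs at j=4)
  i=5: ✗ (lhs fails at k=5 before rhs at j=7)
  i=6: ✗ (lhs fails at k=6 before rhs at j=7)
  i=7: ✓ (rhs at j=7)
Positions where it holds: {0, 1, 2, 3, 4, 7} → 6.

6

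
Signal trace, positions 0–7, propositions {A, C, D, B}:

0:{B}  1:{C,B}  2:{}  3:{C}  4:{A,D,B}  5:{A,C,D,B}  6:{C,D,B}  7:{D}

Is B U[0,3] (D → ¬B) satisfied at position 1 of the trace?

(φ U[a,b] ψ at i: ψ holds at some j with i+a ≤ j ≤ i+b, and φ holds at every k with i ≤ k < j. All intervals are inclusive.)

Holds

Need some j in [1,4] with (D → ¬B), and B at every k in [1,j-1].
  j=1: (D → ¬B) holds; no prefix to check → satisfied.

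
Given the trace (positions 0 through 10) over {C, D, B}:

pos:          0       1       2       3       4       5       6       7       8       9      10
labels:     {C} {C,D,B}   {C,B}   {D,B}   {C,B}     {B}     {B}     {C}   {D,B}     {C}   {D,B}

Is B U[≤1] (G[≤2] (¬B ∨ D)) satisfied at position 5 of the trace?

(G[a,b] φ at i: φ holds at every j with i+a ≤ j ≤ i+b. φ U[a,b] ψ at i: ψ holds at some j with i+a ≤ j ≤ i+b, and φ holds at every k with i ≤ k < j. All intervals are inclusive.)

Need some j in [5,6] with G[≤2] (¬B ∨ D), and B at every k in [5,j-1].
  j=5: G[≤2] (¬B ∨ D) — fails at 5.
  j=6: G[≤2] (¬B ∨ D) — fails at 6.
No j in the window works → until fails.

Does not hold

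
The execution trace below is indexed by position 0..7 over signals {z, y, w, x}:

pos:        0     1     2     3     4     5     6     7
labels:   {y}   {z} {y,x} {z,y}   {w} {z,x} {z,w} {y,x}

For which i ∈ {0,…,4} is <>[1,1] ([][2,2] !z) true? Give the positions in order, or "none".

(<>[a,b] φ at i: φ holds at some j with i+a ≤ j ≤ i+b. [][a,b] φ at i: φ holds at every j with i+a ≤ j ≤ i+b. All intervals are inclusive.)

Evaluate at each i in [0,4]:
  i=0: ✗ (none in [1,1])
  i=1: ✓ (witness j=2)
  i=2: ✗ (none in [3,3])
  i=3: ✗ (none in [4,4])
  i=4: ✓ (witness j=5)

1, 4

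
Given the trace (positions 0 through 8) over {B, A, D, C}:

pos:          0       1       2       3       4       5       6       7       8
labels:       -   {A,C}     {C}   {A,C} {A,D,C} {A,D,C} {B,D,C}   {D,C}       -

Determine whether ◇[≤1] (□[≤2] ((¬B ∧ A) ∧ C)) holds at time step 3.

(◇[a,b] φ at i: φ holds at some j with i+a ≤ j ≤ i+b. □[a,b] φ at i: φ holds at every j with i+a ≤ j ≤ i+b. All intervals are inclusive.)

Check □[≤2] ((¬B ∧ A) ∧ C) at each j in [3,4]:
  j=3: holds on [3,5]
  j=4: fails at 6
Found at j=3 → formula holds.

Yes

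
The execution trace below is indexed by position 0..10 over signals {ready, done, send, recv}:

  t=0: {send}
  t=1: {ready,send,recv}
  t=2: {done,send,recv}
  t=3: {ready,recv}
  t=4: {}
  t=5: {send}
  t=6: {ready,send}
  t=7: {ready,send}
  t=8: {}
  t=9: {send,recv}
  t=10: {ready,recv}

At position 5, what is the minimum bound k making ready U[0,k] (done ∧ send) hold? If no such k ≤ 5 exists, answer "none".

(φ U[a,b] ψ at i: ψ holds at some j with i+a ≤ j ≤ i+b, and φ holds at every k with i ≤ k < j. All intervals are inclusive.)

none

Need earliest j ≥ 5 with (done ∧ send), and ready at every k in [5,j-1].
  j=5: rhs fails.
  j=6: rhs fails.
  j=7: rhs fails.
  j=8: rhs fails.
  j=9: rhs fails.
  j=10: rhs fails.
No witness within the range → none.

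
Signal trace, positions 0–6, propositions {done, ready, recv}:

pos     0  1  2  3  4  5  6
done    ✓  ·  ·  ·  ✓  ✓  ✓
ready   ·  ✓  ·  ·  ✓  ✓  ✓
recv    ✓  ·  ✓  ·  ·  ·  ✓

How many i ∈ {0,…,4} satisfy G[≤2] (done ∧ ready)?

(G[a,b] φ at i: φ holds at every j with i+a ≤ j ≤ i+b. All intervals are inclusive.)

Evaluate at each i in [0,4]:
  i=0: ✗ (fails at j=0)
  i=1: ✗ (fails at j=1)
  i=2: ✗ (fails at j=2)
  i=3: ✗ (fails at j=3)
  i=4: ✓ (all of [4,6])
Positions where it holds: {4} → 1.

1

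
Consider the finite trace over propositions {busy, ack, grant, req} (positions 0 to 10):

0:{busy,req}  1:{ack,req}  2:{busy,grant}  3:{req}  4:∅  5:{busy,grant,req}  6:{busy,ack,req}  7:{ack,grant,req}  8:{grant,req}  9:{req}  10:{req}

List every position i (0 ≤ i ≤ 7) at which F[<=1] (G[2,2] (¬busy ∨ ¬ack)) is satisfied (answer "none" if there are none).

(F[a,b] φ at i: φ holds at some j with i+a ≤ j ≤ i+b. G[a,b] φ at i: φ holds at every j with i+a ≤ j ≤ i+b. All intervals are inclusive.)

Evaluate at each i in [0,7]:
  i=0: ✓ (witness j=0)
  i=1: ✓ (witness j=1)
  i=2: ✓ (witness j=2)
  i=3: ✓ (witness j=3)
  i=4: ✓ (witness j=5)
  i=5: ✓ (witness j=5)
  i=6: ✓ (witness j=6)
  i=7: ✓ (witness j=7)

0, 1, 2, 3, 4, 5, 6, 7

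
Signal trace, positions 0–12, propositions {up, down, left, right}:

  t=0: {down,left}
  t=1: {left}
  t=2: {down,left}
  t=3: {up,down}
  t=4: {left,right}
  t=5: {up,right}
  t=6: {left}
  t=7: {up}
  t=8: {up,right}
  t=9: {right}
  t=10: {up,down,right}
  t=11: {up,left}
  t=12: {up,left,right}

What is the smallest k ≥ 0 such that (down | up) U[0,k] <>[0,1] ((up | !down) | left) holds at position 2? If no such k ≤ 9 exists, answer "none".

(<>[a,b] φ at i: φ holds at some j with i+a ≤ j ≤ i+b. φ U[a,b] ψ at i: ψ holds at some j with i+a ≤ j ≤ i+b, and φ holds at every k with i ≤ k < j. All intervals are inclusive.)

0

Need earliest j ≥ 2 with <>[0,1] ((up | !down) | left), and (down | up) at every k in [2,j-1].
  j=2: rhs holds (empty prefix). k = 0.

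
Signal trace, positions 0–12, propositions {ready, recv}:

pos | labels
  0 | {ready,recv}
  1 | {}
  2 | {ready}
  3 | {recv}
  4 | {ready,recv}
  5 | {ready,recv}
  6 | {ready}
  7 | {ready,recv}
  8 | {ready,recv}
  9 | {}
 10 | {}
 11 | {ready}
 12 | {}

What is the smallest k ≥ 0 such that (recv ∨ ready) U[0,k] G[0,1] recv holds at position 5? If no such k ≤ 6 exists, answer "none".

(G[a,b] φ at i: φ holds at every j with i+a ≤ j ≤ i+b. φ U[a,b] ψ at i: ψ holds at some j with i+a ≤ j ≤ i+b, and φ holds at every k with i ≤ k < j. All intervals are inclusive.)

Need earliest j ≥ 5 with G[0,1] recv, and (recv ∨ ready) at every k in [5,j-1].
  j=5: rhs fails.
  j=6: rhs fails.
  j=7: rhs holds; lhs holds on [5,6]. k = 2.

2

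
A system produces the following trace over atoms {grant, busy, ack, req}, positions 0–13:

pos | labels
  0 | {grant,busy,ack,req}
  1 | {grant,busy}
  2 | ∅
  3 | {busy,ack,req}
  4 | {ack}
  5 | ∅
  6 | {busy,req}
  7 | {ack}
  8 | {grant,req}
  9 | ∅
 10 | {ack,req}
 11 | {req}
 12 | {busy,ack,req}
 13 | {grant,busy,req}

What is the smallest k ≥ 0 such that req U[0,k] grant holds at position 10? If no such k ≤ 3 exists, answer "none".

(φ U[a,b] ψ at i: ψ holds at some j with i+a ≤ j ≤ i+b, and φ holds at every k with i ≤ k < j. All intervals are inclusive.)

3

Need earliest j ≥ 10 with grant, and req at every k in [10,j-1].
  j=10: rhs fails.
  j=11: rhs fails.
  j=12: rhs fails.
  j=13: rhs holds; lhs holds on [10,12]. k = 3.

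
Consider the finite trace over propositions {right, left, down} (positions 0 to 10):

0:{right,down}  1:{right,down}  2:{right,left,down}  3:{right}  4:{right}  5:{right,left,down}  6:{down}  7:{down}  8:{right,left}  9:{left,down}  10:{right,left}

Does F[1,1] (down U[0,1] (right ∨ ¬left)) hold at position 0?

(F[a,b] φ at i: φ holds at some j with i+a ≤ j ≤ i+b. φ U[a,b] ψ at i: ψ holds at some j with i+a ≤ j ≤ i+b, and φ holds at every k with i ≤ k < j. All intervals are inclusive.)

Yes

Check (down U[0,1] (right ∨ ¬left)) at each j in [1,1]:
  j=1: holds
Found at j=1 → formula holds.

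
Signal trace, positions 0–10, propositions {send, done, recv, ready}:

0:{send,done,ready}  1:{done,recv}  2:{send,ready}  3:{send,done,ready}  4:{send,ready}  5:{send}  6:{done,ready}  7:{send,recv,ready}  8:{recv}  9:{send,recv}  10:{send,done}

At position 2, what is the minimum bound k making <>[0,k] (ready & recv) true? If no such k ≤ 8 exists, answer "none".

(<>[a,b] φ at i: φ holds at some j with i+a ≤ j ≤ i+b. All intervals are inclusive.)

Scan j = 2,3,… for (ready & recv):
  j=2: fails
  j=3: fails
  j=4: fails
  j=5: fails
  j=6: fails
  j=7: holds
First hit at j=7, so smallest k = 7-2 = 5.

5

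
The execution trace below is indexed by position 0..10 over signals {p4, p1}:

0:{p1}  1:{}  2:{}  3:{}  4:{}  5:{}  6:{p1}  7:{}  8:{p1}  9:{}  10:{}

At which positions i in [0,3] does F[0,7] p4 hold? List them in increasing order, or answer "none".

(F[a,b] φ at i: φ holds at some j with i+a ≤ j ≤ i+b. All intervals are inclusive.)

none

Evaluate at each i in [0,3]:
  i=0: ✗ (none in [0,7])
  i=1: ✗ (none in [1,8])
  i=2: ✗ (none in [2,9])
  i=3: ✗ (none in [3,10])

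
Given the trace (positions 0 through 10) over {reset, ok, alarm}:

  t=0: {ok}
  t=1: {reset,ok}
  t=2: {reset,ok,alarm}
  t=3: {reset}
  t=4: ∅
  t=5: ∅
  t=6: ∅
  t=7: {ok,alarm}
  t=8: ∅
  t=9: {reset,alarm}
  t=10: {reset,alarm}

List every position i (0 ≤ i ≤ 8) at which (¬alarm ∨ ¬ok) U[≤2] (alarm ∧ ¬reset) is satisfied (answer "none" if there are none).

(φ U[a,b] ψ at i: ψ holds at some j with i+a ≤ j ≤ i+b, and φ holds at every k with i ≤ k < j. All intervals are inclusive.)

5, 6, 7

Evaluate at each i in [0,8]:
  i=0: ✗ (no rhs in [0,2])
  i=1: ✗ (no rhs in [1,3])
  i=2: ✗ (no rhs in [2,4])
  i=3: ✗ (no rhs in [3,5])
  i=4: ✗ (no rhs in [4,6])
  i=5: ✓ (rhs at j=7; lhs holds on [5,6])
  i=6: ✓ (rhs at j=7; lhs holds on [6,6])
  i=7: ✓ (rhs at j=7)
  i=8: ✗ (no rhs in [8,10])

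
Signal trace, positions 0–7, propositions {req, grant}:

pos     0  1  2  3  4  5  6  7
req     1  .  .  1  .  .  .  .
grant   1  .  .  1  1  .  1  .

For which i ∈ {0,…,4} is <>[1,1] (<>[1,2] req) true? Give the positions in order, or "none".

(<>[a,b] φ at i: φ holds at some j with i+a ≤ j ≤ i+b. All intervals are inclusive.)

0, 1

Evaluate at each i in [0,4]:
  i=0: ✓ (witness j=1)
  i=1: ✓ (witness j=2)
  i=2: ✗ (none in [3,3])
  i=3: ✗ (none in [4,4])
  i=4: ✗ (none in [5,5])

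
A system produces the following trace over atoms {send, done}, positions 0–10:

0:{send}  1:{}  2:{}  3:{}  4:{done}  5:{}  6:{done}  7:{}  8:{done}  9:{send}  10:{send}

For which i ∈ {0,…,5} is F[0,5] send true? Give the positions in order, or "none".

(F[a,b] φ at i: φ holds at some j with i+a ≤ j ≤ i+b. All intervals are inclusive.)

Evaluate at each i in [0,5]:
  i=0: ✓ (witness j=0)
  i=1: ✗ (none in [1,6])
  i=2: ✗ (none in [2,7])
  i=3: ✗ (none in [3,8])
  i=4: ✓ (witness j=9)
  i=5: ✓ (witness j=9)

0, 4, 5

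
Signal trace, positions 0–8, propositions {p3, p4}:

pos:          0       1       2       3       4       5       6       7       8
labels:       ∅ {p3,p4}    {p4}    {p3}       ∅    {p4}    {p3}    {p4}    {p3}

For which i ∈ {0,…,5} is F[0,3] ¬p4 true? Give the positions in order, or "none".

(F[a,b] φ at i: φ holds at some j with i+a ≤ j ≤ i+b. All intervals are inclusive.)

Evaluate at each i in [0,5]:
  i=0: ✓ (witness j=0)
  i=1: ✓ (witness j=3)
  i=2: ✓ (witness j=3)
  i=3: ✓ (witness j=3)
  i=4: ✓ (witness j=4)
  i=5: ✓ (witness j=6)

0, 1, 2, 3, 4, 5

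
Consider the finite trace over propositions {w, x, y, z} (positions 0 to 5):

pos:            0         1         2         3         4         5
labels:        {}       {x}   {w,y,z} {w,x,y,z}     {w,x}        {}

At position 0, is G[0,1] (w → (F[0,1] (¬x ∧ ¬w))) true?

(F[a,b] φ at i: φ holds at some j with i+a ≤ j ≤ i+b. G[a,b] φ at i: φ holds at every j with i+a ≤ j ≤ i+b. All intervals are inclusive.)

Check (w → (F[0,1] (¬x ∧ ¬w))) at every j in [0,1]:
  j=0: antecedent false → ✓
  j=1: antecedent false → ✓
All positions satisfy it → formula holds.

True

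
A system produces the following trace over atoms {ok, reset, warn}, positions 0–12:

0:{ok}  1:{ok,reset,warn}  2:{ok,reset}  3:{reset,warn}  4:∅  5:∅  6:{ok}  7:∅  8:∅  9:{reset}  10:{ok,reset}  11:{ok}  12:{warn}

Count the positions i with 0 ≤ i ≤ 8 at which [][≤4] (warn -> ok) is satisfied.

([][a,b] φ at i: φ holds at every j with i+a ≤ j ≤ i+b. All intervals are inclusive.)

Evaluate at each i in [0,8]:
  i=0: ✗ (fails at j=3)
  i=1: ✗ (fails at j=3)
  i=2: ✗ (fails at j=3)
  i=3: ✗ (fails at j=3)
  i=4: ✓ (all of [4,8])
  i=5: ✓ (all of [5,9])
  i=6: ✓ (all of [6,10])
  i=7: ✓ (all of [7,11])
  i=8: ✗ (fails at j=12)
Positions where it holds: {4, 5, 6, 7} → 4.

4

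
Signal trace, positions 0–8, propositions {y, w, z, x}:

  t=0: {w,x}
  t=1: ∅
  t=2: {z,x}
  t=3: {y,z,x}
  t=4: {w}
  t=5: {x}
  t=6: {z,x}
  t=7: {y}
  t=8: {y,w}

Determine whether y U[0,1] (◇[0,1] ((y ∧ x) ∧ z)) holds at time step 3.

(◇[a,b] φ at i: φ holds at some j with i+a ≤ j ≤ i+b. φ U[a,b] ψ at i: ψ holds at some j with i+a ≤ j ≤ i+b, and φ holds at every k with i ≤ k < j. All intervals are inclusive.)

Need some j in [3,4] with ◇[0,1] ((y ∧ x) ∧ z), and y at every k in [3,j-1].
  j=3: ◇[0,1] ((y ∧ x) ∧ z) holds; no prefix to check → satisfied.

Holds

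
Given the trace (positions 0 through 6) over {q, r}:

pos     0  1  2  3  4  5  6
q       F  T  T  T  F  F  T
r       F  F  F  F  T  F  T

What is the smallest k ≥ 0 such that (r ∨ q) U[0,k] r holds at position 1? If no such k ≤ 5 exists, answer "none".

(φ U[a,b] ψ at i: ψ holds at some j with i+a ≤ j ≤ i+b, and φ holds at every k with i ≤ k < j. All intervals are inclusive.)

Need earliest j ≥ 1 with r, and (r ∨ q) at every k in [1,j-1].
  j=1: rhs fails.
  j=2: rhs fails.
  j=3: rhs fails.
  j=4: rhs holds; lhs holds on [1,3]. k = 3.

3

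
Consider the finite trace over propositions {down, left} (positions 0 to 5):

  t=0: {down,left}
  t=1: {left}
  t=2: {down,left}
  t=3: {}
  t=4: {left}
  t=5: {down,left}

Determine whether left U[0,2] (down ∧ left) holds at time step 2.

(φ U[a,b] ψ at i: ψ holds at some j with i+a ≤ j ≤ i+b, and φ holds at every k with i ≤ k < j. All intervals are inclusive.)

Need some j in [2,4] with (down ∧ left), and left at every k in [2,j-1].
  j=2: (down ∧ left) holds; no prefix to check → satisfied.

True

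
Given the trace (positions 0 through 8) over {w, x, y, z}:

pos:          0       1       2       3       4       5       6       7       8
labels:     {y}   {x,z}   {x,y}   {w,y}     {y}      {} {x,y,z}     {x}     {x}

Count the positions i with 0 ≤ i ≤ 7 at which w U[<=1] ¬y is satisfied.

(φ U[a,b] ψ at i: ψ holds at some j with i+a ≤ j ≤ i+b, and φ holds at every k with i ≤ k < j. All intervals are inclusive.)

Evaluate at each i in [0,7]:
  i=0: ✗ (lhs fails at k=0 before rhs at j=1)
  i=1: ✓ (rhs at j=1)
  i=2: ✗ (no rhs in [2,3])
  i=3: ✗ (no rhs in [3,4])
  i=4: ✗ (lhs fails at k=4 before rhs at j=5)
  i=5: ✓ (rhs at j=5)
  i=6: ✗ (lhs fails at k=6 before rhs at j=7)
  i=7: ✓ (rhs at j=7)
Positions where it holds: {1, 5, 7} → 3.

3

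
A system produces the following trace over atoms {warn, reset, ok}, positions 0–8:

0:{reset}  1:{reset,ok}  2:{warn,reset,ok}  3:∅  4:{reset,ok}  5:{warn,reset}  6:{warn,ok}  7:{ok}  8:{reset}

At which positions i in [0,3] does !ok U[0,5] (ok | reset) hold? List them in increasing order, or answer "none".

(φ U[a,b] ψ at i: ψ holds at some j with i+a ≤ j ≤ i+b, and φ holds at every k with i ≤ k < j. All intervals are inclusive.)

Evaluate at each i in [0,3]:
  i=0: ✓ (rhs at j=0)
  i=1: ✓ (rhs at j=1)
  i=2: ✓ (rhs at j=2)
  i=3: ✓ (rhs at j=4; lhs holds on [3,3])

0, 1, 2, 3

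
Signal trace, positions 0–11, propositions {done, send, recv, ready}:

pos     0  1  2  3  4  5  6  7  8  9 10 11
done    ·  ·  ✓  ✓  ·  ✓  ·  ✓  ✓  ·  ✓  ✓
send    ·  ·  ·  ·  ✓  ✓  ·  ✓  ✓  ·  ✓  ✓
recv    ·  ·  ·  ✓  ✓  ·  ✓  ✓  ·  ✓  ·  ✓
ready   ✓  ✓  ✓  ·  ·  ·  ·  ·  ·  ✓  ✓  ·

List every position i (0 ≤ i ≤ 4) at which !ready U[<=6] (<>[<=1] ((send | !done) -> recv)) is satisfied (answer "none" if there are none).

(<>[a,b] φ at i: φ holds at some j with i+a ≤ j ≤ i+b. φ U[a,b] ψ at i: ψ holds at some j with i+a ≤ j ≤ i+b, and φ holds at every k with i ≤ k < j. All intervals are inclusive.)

1, 2, 3, 4

Evaluate at each i in [0,4]:
  i=0: ✗ (lhs fails at k=0 before rhs at j=1)
  i=1: ✓ (rhs at j=1)
  i=2: ✓ (rhs at j=2)
  i=3: ✓ (rhs at j=3)
  i=4: ✓ (rhs at j=4)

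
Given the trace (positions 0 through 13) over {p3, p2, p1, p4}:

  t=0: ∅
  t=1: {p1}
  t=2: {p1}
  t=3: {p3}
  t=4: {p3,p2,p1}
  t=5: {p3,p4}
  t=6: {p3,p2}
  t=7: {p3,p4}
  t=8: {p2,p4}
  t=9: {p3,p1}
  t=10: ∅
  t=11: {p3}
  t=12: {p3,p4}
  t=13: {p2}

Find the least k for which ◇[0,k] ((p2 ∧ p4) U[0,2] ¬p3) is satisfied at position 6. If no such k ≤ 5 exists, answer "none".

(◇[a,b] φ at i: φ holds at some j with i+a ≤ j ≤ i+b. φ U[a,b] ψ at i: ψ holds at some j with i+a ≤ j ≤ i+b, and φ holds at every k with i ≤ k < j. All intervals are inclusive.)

2

Scan j = 6,7,… for ((p2 ∧ p4) U[0,2] ¬p3):
  j=6: fails
  j=7: fails
  j=8: holds
First hit at j=8, so smallest k = 8-6 = 2.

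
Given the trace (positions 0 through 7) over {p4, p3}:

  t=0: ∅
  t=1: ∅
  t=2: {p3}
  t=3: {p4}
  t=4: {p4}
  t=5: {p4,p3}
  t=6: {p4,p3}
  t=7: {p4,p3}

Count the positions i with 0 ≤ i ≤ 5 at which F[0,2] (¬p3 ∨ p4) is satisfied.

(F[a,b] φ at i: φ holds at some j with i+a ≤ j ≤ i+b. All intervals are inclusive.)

Evaluate at each i in [0,5]:
  i=0: ✓ (witness j=0)
  i=1: ✓ (witness j=1)
  i=2: ✓ (witness j=3)
  i=3: ✓ (witness j=3)
  i=4: ✓ (witness j=4)
  i=5: ✓ (witness j=5)
Positions where it holds: {0, 1, 2, 3, 4, 5} → 6.

6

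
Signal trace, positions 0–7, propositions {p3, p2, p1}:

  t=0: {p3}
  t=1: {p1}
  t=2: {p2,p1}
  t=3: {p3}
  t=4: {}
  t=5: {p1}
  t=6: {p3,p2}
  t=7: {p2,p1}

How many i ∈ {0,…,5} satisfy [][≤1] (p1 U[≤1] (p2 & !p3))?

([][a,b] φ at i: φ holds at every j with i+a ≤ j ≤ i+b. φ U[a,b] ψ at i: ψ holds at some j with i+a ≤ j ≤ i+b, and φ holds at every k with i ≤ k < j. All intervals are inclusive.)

1

Evaluate at each i in [0,5]:
  i=0: ✗ (fails at j=0)
  i=1: ✓ (all of [1,2])
  i=2: ✗ (fails at j=3)
  i=3: ✗ (fails at j=3)
  i=4: ✗ (fails at j=4)
  i=5: ✗ (fails at j=5)
Positions where it holds: {1} → 1.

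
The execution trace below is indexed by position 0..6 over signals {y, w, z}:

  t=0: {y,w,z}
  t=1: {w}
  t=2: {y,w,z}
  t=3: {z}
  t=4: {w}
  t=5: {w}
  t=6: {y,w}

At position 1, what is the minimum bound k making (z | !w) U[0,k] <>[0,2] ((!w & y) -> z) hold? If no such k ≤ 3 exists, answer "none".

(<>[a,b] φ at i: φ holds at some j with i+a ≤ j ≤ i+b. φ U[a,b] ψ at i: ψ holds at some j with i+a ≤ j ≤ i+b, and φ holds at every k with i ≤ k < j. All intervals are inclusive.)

Need earliest j ≥ 1 with <>[0,2] ((!w & y) -> z), and (z | !w) at every k in [1,j-1].
  j=1: rhs holds (empty prefix). k = 0.

0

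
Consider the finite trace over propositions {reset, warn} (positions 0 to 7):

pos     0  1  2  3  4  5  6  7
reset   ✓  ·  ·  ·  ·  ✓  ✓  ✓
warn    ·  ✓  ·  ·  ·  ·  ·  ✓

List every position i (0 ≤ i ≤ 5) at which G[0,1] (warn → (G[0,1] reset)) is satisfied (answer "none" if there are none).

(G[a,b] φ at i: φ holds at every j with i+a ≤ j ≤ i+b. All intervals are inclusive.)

Evaluate at each i in [0,5]:
  i=0: ✗ (fails at j=1)
  i=1: ✗ (fails at j=1)
  i=2: ✓ (all of [2,3])
  i=3: ✓ (all of [3,4])
  i=4: ✓ (all of [4,5])
  i=5: ✓ (all of [5,6])

2, 3, 4, 5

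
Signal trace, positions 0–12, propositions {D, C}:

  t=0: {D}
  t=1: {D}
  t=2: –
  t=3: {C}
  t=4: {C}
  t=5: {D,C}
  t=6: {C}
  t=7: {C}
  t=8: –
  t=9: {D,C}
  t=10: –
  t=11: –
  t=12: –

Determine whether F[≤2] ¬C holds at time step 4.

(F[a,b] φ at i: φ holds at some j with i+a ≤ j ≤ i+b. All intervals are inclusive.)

Check ¬C at each j in [4,6]:
  j=4: false
  j=5: false
  j=6: false
No position in the window satisfies it → formula fails.

No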